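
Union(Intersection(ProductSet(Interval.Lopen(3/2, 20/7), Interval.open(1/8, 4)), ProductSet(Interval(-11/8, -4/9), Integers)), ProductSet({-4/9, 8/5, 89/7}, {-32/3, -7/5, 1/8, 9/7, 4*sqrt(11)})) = ProductSet({-4/9, 8/5, 89/7}, {-32/3, -7/5, 1/8, 9/7, 4*sqrt(11)})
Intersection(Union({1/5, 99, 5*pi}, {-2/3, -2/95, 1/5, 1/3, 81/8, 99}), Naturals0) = {99}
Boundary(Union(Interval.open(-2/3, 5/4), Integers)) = Union(Complement(Integers, Interval.open(-2/3, 5/4)), {-2/3, 5/4})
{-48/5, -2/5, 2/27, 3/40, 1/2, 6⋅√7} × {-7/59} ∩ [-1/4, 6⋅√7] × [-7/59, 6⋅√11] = {2/27, 3/40, 1/2, 6⋅√7} × {-7/59}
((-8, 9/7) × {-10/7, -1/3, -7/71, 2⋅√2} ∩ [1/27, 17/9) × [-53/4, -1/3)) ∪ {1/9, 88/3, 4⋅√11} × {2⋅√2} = ([1/27, 9/7) × {-10/7}) ∪ ({1/9, 88/3, 4⋅√11} × {2⋅√2})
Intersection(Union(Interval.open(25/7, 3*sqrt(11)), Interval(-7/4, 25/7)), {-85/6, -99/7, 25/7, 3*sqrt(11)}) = {25/7}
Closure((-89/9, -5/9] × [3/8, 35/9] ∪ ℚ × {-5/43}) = ((ℚ ∪ (-∞, ∞)) × {-5/43}) ∪ ([-89/9, -5/9] × [3/8, 35/9])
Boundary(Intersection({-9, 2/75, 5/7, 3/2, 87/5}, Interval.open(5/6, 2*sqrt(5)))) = {3/2}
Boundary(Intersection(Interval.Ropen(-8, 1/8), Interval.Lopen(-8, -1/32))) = {-8, -1/32}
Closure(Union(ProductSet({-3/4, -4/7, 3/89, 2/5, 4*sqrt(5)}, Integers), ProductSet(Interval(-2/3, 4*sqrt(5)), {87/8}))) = Union(ProductSet({-3/4, -4/7, 3/89, 2/5, 4*sqrt(5)}, Integers), ProductSet(Interval(-2/3, 4*sqrt(5)), {87/8}))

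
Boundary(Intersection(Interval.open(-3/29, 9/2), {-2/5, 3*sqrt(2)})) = {3*sqrt(2)}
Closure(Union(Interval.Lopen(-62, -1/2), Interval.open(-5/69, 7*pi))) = Union(Interval(-62, -1/2), Interval(-5/69, 7*pi))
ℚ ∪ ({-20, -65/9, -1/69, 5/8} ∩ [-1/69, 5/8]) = ℚ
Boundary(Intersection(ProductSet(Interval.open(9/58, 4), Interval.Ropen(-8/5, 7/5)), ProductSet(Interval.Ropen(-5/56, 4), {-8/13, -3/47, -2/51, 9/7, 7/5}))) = ProductSet(Interval(9/58, 4), {-8/13, -3/47, -2/51, 9/7})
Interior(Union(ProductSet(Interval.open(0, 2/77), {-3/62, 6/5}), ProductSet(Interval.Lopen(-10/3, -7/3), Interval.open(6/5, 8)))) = ProductSet(Interval.open(-10/3, -7/3), Interval.open(6/5, 8))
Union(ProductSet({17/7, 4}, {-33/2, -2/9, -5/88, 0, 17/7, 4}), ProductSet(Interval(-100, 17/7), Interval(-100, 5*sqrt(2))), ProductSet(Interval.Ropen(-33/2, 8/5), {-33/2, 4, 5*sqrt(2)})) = Union(ProductSet({17/7, 4}, {-33/2, -2/9, -5/88, 0, 17/7, 4}), ProductSet(Interval(-100, 17/7), Interval(-100, 5*sqrt(2))))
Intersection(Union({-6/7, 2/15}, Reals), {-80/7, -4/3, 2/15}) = {-80/7, -4/3, 2/15}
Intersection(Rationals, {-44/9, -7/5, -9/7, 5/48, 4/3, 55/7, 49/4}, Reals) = {-44/9, -7/5, -9/7, 5/48, 4/3, 55/7, 49/4}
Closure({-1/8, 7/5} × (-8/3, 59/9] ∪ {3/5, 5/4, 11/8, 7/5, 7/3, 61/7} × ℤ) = ({-1/8, 7/5} × [-8/3, 59/9]) ∪ ({3/5, 5/4, 11/8, 7/5, 7/3, 61/7} × ℤ)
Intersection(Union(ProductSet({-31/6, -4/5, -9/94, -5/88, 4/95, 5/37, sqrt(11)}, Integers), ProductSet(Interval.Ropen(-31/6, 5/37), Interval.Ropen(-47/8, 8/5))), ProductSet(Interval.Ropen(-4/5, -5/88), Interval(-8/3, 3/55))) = ProductSet(Interval.Ropen(-4/5, -5/88), Interval(-8/3, 3/55))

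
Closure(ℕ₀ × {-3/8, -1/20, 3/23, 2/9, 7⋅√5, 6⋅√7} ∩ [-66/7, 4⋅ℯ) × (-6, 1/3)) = {0, 1, …, 10} × {-3/8, -1/20, 3/23, 2/9}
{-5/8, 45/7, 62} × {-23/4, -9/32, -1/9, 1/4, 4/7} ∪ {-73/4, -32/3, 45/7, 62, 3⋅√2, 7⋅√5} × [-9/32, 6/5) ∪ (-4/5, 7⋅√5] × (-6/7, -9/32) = ({-5/8, 45/7, 62} × {-23/4, -9/32, -1/9, 1/4, 4/7}) ∪ ((-4/5, 7⋅√5] × (-6/7, -9/32)) ∪ ({-73/4, -32/3, 45/7, 62, 3⋅√2, 7⋅√5} × [-9/32, 6/5))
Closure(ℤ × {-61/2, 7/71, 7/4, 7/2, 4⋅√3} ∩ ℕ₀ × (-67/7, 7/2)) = ℕ₀ × {7/71, 7/4}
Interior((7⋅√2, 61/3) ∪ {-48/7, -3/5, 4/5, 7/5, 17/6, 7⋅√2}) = (7⋅√2, 61/3)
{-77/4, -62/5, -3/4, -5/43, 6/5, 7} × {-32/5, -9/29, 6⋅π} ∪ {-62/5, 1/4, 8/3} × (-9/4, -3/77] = ({-62/5, 1/4, 8/3} × (-9/4, -3/77]) ∪ ({-77/4, -62/5, -3/4, -5/43, 6/5, 7} × {-32/5, -9/29, 6⋅π})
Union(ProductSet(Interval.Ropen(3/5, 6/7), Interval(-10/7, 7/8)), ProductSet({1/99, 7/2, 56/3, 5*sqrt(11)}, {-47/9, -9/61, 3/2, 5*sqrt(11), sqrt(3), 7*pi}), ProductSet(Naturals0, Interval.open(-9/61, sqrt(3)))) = Union(ProductSet({1/99, 7/2, 56/3, 5*sqrt(11)}, {-47/9, -9/61, 3/2, 5*sqrt(11), sqrt(3), 7*pi}), ProductSet(Interval.Ropen(3/5, 6/7), Interval(-10/7, 7/8)), ProductSet(Naturals0, Interval.open(-9/61, sqrt(3))))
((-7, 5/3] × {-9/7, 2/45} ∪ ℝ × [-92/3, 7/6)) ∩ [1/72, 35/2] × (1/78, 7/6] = [1/72, 35/2] × (1/78, 7/6)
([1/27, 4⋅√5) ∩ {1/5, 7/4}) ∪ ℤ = ℤ ∪ {1/5, 7/4}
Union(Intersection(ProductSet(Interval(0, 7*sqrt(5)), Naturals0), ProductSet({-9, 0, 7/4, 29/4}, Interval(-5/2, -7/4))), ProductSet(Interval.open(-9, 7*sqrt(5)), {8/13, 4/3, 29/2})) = ProductSet(Interval.open(-9, 7*sqrt(5)), {8/13, 4/3, 29/2})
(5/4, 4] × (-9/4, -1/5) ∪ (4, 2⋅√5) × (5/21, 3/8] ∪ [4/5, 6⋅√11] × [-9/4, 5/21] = ([4/5, 6⋅√11] × [-9/4, 5/21]) ∪ ((4, 2⋅√5) × (5/21, 3/8])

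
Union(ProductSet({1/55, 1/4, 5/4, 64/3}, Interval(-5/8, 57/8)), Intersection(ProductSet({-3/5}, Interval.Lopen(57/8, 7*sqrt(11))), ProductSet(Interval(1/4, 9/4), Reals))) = ProductSet({1/55, 1/4, 5/4, 64/3}, Interval(-5/8, 57/8))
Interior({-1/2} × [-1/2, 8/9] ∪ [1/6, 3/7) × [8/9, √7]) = (1/6, 3/7) × (8/9, √7)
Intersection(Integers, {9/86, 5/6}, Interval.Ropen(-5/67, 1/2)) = EmptySet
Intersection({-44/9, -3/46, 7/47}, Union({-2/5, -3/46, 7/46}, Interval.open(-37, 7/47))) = {-44/9, -3/46}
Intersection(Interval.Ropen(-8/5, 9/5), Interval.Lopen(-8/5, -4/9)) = Interval.Lopen(-8/5, -4/9)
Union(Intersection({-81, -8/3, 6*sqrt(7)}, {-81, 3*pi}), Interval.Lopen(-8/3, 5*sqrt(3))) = Union({-81}, Interval.Lopen(-8/3, 5*sqrt(3)))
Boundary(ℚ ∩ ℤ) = ℤ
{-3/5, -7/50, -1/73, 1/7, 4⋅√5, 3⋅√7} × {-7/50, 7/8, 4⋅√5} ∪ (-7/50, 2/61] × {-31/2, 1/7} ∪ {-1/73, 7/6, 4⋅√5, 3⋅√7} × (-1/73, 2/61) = ((-7/50, 2/61] × {-31/2, 1/7}) ∪ ({-1/73, 7/6, 4⋅√5, 3⋅√7} × (-1/73, 2/61)) ∪ ({-3/5, -7/50, -1/73, 1/7, 4⋅√5, 3⋅√7} × {-7/50, 7/8, 4⋅√5})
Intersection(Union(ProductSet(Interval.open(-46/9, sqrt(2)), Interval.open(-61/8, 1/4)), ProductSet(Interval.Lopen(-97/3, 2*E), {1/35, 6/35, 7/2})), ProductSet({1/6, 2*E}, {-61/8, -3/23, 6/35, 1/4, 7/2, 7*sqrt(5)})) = Union(ProductSet({1/6}, {-3/23, 6/35}), ProductSet({1/6, 2*E}, {6/35, 7/2}))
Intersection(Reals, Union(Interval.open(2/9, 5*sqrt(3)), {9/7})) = Interval.open(2/9, 5*sqrt(3))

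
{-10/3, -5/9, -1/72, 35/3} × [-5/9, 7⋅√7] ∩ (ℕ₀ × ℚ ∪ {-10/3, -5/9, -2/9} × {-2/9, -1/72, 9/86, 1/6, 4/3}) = {-10/3, -5/9} × {-2/9, -1/72, 9/86, 1/6, 4/3}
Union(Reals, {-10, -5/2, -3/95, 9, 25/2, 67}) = Reals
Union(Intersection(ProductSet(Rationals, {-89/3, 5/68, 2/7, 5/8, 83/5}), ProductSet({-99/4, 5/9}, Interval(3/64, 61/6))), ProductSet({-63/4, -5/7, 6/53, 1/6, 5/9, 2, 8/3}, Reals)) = Union(ProductSet({-99/4, 5/9}, {5/68, 2/7, 5/8}), ProductSet({-63/4, -5/7, 6/53, 1/6, 5/9, 2, 8/3}, Reals))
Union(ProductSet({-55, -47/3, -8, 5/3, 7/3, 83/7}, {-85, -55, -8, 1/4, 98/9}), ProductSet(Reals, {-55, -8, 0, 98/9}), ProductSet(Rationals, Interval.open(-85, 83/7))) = Union(ProductSet({-55, -47/3, -8, 5/3, 7/3, 83/7}, {-85, -55, -8, 1/4, 98/9}), ProductSet(Rationals, Interval.open(-85, 83/7)), ProductSet(Reals, {-55, -8, 0, 98/9}))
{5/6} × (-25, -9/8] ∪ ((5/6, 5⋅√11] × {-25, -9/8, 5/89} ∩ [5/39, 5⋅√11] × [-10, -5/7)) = ({5/6} × (-25, -9/8]) ∪ ((5/6, 5⋅√11] × {-9/8})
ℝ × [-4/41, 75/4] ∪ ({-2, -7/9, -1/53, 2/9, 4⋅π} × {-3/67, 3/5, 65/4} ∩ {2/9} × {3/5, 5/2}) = ℝ × [-4/41, 75/4]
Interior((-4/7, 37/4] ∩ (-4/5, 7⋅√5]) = (-4/7, 37/4)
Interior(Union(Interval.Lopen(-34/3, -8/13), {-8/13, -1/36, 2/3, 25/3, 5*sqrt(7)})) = Interval.open(-34/3, -8/13)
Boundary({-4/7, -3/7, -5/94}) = {-4/7, -3/7, -5/94}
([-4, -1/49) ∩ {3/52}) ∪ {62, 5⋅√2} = {62, 5⋅√2}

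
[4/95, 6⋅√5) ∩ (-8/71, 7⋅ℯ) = [4/95, 6⋅√5)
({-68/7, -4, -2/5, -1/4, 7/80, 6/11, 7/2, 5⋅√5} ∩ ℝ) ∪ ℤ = ℤ ∪ {-68/7, -2/5, -1/4, 7/80, 6/11, 7/2, 5⋅√5}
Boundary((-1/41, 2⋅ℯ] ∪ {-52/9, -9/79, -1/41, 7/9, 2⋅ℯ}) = {-52/9, -9/79, -1/41, 2⋅ℯ}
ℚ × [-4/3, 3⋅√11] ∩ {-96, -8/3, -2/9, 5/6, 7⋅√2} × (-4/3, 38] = {-96, -8/3, -2/9, 5/6} × (-4/3, 3⋅√11]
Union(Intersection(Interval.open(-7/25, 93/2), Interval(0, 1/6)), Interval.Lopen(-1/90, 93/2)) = Interval.Lopen(-1/90, 93/2)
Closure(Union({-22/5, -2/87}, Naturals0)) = Union({-22/5, -2/87}, Naturals0)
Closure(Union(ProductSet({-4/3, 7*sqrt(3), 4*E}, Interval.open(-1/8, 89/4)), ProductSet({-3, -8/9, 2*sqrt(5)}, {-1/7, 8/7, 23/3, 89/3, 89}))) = Union(ProductSet({-3, -8/9, 2*sqrt(5)}, {-1/7, 8/7, 23/3, 89/3, 89}), ProductSet({-4/3, 7*sqrt(3), 4*E}, Interval(-1/8, 89/4)))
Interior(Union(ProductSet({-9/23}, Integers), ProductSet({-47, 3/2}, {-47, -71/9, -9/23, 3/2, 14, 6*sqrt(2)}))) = EmptySet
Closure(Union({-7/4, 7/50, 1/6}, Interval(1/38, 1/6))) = Union({-7/4}, Interval(1/38, 1/6))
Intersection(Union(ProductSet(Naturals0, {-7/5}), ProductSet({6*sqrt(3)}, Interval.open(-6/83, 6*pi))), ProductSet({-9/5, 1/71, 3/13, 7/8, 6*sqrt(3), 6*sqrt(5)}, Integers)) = ProductSet({6*sqrt(3)}, Range(0, 19, 1))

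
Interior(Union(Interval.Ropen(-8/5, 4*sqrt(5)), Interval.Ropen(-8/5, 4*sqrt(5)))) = Interval.open(-8/5, 4*sqrt(5))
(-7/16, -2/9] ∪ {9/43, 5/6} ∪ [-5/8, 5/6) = [-5/8, 5/6]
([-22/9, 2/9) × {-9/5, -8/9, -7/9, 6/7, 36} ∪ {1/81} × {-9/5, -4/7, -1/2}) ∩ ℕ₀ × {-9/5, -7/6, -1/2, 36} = {0} × {-9/5, 36}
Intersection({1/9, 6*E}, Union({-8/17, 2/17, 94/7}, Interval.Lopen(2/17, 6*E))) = {6*E}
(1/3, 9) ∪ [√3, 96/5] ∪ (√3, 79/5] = (1/3, 96/5]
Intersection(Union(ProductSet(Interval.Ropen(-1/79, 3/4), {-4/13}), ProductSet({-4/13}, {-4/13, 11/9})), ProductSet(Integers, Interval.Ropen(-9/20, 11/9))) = ProductSet(Range(0, 1, 1), {-4/13})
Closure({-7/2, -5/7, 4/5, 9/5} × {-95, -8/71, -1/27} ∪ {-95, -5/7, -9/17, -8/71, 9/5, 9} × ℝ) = ({-95, -5/7, -9/17, -8/71, 9/5, 9} × ℝ) ∪ ({-7/2, -5/7, 4/5, 9/5} × {-95, -8/71, -1/27})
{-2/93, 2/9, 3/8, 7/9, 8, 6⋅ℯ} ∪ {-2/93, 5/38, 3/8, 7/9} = {-2/93, 5/38, 2/9, 3/8, 7/9, 8, 6⋅ℯ}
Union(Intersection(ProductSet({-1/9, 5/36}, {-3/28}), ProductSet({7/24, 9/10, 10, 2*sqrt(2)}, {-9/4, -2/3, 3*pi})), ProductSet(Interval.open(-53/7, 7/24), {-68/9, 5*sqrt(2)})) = ProductSet(Interval.open(-53/7, 7/24), {-68/9, 5*sqrt(2)})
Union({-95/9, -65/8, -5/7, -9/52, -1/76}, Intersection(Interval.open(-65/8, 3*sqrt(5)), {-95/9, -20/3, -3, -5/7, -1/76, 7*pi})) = {-95/9, -65/8, -20/3, -3, -5/7, -9/52, -1/76}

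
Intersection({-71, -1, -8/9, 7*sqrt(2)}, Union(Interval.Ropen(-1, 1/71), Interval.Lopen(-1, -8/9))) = {-1, -8/9}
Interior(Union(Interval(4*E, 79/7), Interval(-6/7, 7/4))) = Union(Interval.open(-6/7, 7/4), Interval.open(4*E, 79/7))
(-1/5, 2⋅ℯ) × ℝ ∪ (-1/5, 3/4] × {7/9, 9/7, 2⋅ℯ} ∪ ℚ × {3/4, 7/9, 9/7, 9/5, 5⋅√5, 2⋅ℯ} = ((-1/5, 2⋅ℯ) × ℝ) ∪ (ℚ × {3/4, 7/9, 9/7, 9/5, 5⋅√5, 2⋅ℯ})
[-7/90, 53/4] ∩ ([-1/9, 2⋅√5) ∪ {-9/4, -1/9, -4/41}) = [-7/90, 2⋅√5)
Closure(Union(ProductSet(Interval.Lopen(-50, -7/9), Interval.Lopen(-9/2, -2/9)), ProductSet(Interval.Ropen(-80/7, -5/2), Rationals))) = Union(ProductSet({-50, -7/9}, Interval(-9/2, -2/9)), ProductSet(Interval(-50, -7/9), {-9/2, -2/9}), ProductSet(Interval.Lopen(-50, -7/9), Interval.Lopen(-9/2, -2/9)), ProductSet(Interval(-80/7, -5/2), Union(Interval(-oo, -9/2), Interval(-2/9, oo))), ProductSet(Interval.Ropen(-80/7, -5/2), Rationals))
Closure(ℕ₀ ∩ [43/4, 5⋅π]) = {11, 12, …, 15}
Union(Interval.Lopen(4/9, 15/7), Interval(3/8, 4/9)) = Interval(3/8, 15/7)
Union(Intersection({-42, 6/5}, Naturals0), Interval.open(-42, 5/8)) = Interval.open(-42, 5/8)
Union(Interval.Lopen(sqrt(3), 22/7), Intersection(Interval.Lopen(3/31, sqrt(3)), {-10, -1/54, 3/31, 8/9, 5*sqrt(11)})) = Union({8/9}, Interval.Lopen(sqrt(3), 22/7))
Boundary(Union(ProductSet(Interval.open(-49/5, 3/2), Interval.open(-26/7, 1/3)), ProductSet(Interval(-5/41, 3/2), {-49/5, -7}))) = Union(ProductSet({-49/5, 3/2}, Interval(-26/7, 1/3)), ProductSet(Interval(-49/5, 3/2), {-26/7, 1/3}), ProductSet(Interval(-5/41, 3/2), {-49/5, -7}))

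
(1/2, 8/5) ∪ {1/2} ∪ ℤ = ℤ ∪ [1/2, 8/5)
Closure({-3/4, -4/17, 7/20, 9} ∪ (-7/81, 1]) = {-3/4, -4/17, 9} ∪ [-7/81, 1]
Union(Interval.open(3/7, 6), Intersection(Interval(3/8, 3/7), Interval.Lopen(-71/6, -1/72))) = Interval.open(3/7, 6)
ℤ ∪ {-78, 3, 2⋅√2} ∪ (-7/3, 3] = ℤ ∪ (-7/3, 3]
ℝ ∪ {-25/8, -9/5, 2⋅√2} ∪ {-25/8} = ℝ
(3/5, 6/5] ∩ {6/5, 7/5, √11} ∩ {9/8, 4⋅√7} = ∅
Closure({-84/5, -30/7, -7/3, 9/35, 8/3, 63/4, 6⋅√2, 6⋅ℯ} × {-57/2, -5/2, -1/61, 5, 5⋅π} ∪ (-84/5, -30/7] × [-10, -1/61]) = ([-84/5, -30/7] × [-10, -1/61]) ∪ ({-84/5, -30/7, -7/3, 9/35, 8/3, 63/4, 6⋅√2, 6⋅ℯ} × {-57/2, -5/2, -1/61, 5, 5⋅π})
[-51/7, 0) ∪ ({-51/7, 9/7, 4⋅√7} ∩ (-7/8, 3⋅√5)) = [-51/7, 0) ∪ {9/7}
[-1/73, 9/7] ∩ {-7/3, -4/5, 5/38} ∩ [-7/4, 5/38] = {5/38}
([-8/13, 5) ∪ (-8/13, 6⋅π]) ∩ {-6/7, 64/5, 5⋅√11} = {64/5, 5⋅√11}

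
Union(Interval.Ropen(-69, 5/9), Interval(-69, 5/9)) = Interval(-69, 5/9)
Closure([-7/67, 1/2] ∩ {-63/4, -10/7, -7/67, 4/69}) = {-7/67, 4/69}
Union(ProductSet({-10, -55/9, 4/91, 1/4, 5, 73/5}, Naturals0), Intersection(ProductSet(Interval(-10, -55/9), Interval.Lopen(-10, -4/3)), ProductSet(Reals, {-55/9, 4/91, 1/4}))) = Union(ProductSet({-10, -55/9, 4/91, 1/4, 5, 73/5}, Naturals0), ProductSet(Interval(-10, -55/9), {-55/9}))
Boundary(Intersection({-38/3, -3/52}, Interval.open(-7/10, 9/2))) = {-3/52}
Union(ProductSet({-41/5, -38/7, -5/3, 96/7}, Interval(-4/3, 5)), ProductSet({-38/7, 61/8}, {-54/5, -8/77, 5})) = Union(ProductSet({-38/7, 61/8}, {-54/5, -8/77, 5}), ProductSet({-41/5, -38/7, -5/3, 96/7}, Interval(-4/3, 5)))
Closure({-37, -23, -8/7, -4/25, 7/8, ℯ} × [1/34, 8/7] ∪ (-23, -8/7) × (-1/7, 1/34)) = ({-23, -8/7} × [-1/7, 1/34]) ∪ ([-23, -8/7] × {-1/7, 1/34}) ∪ ((-23, -8/7) × (-1/7, 1/34)) ∪ ({-37, -23, -8/7, -4/25, 7/8, ℯ} × [1/34, 8/7])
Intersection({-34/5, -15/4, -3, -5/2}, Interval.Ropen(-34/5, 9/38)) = {-34/5, -15/4, -3, -5/2}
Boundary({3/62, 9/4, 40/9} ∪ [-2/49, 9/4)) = {-2/49, 9/4, 40/9}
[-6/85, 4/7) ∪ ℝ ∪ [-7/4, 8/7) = (-∞, ∞)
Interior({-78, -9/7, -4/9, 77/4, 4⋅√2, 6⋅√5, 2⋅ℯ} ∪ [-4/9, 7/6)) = (-4/9, 7/6)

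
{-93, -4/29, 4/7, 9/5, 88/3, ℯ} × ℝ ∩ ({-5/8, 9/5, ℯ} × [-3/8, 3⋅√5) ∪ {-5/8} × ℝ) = {9/5, ℯ} × [-3/8, 3⋅√5)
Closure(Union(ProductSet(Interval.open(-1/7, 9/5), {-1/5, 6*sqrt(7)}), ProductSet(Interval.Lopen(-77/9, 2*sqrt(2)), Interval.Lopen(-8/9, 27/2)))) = Union(ProductSet({-77/9, 2*sqrt(2)}, Interval(-8/9, 27/2)), ProductSet(Interval(-77/9, 2*sqrt(2)), {-8/9, 27/2}), ProductSet(Interval.Lopen(-77/9, 2*sqrt(2)), Interval.Lopen(-8/9, 27/2)), ProductSet(Interval(-1/7, 9/5), {6*sqrt(7)}), ProductSet(Interval.open(-1/7, 9/5), {-1/5, 6*sqrt(7)}))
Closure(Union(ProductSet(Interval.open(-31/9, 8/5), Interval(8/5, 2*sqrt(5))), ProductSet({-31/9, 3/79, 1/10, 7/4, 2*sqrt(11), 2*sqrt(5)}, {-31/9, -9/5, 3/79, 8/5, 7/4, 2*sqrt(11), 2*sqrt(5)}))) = Union(ProductSet({-31/9, 3/79, 1/10, 7/4, 2*sqrt(11), 2*sqrt(5)}, {-31/9, -9/5, 3/79, 8/5, 7/4, 2*sqrt(11), 2*sqrt(5)}), ProductSet(Interval(-31/9, 8/5), Interval(8/5, 2*sqrt(5))))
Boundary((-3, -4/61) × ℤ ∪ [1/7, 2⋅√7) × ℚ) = ([-3, -4/61] × ℤ) ∪ ([1/7, 2⋅√7] × ℝ)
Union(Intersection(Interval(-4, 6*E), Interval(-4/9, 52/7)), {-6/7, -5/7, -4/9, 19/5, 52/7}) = Union({-6/7, -5/7}, Interval(-4/9, 52/7))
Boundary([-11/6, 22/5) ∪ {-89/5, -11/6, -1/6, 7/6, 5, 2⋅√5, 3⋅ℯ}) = {-89/5, -11/6, 22/5, 5, 2⋅√5, 3⋅ℯ}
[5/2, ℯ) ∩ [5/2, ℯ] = [5/2, ℯ)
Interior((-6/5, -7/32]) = (-6/5, -7/32)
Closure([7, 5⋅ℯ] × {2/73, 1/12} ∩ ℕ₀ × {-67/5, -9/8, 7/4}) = ∅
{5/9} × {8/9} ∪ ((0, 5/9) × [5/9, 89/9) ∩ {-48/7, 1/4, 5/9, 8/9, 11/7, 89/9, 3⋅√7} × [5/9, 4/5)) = ({5/9} × {8/9}) ∪ ({1/4} × [5/9, 4/5))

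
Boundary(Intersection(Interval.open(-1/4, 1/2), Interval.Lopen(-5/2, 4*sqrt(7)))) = {-1/4, 1/2}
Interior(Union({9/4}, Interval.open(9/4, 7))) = Interval.open(9/4, 7)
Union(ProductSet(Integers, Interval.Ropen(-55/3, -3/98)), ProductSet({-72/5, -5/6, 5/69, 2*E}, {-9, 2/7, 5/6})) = Union(ProductSet({-72/5, -5/6, 5/69, 2*E}, {-9, 2/7, 5/6}), ProductSet(Integers, Interval.Ropen(-55/3, -3/98)))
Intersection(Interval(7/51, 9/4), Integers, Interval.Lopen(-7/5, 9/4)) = Range(1, 3, 1)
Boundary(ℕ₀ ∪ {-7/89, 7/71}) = {-7/89, 7/71} ∪ ℕ₀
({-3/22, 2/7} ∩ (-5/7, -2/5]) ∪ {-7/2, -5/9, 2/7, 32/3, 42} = {-7/2, -5/9, 2/7, 32/3, 42}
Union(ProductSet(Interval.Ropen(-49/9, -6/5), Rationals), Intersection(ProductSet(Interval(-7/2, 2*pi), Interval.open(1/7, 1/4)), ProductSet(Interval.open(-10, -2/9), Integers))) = ProductSet(Interval.Ropen(-49/9, -6/5), Rationals)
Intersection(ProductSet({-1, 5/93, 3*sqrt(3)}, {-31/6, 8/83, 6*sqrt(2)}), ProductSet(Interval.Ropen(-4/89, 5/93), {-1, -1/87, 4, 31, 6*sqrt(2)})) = EmptySet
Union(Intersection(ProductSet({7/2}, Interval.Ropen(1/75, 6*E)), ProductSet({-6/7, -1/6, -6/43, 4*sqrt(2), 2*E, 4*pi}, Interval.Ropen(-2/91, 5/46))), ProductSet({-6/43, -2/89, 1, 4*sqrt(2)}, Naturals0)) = ProductSet({-6/43, -2/89, 1, 4*sqrt(2)}, Naturals0)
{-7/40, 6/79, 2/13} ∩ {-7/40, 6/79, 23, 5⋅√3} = {-7/40, 6/79}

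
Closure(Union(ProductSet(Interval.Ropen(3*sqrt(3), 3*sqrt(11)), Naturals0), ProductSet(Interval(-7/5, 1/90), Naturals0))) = ProductSet(Union(Interval(-7/5, 1/90), Interval(3*sqrt(3), 3*sqrt(11))), Naturals0)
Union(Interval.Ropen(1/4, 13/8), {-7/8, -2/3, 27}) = Union({-7/8, -2/3, 27}, Interval.Ropen(1/4, 13/8))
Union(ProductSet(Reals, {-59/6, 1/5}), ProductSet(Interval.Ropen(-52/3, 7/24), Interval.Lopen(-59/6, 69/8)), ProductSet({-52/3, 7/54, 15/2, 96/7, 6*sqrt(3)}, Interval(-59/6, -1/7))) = Union(ProductSet({-52/3, 7/54, 15/2, 96/7, 6*sqrt(3)}, Interval(-59/6, -1/7)), ProductSet(Interval.Ropen(-52/3, 7/24), Interval.Lopen(-59/6, 69/8)), ProductSet(Reals, {-59/6, 1/5}))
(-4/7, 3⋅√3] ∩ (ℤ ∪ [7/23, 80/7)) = {0, 1, …, 5} ∪ [7/23, 3⋅√3]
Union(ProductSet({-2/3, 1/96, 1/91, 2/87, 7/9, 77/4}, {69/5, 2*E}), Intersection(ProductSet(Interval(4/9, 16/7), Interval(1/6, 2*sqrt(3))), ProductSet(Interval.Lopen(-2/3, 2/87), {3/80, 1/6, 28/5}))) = ProductSet({-2/3, 1/96, 1/91, 2/87, 7/9, 77/4}, {69/5, 2*E})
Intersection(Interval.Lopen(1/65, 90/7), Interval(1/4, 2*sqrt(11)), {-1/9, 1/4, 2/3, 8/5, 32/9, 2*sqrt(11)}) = {1/4, 2/3, 8/5, 32/9, 2*sqrt(11)}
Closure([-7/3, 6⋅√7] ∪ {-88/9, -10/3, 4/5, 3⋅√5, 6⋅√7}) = {-88/9, -10/3} ∪ [-7/3, 6⋅√7]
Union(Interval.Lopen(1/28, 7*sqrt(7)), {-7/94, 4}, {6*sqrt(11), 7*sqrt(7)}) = Union({-7/94, 6*sqrt(11)}, Interval.Lopen(1/28, 7*sqrt(7)))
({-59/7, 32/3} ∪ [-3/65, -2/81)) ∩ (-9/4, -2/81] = [-3/65, -2/81)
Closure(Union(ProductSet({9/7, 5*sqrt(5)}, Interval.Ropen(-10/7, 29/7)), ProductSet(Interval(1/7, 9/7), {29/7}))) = Union(ProductSet({9/7, 5*sqrt(5)}, Interval(-10/7, 29/7)), ProductSet(Interval(1/7, 9/7), {29/7}))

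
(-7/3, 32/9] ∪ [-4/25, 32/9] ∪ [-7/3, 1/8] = [-7/3, 32/9]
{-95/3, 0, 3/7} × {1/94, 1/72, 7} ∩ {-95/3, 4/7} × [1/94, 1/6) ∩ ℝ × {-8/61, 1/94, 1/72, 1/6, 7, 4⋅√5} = {-95/3} × {1/94, 1/72}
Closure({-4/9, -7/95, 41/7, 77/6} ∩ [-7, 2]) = {-4/9, -7/95}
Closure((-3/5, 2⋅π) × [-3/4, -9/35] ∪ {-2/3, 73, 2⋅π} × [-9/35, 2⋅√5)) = ([-3/5, 2⋅π] × [-3/4, -9/35]) ∪ ({-2/3, 73, 2⋅π} × [-9/35, 2⋅√5])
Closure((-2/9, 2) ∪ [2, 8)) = [-2/9, 8]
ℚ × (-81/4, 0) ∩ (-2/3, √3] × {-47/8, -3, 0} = (ℚ ∩ (-2/3, √3]) × {-47/8, -3}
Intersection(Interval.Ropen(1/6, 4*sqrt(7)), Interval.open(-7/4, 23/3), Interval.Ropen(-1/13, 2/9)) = Interval.Ropen(1/6, 2/9)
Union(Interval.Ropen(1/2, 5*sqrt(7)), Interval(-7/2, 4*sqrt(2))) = Interval.Ropen(-7/2, 5*sqrt(7))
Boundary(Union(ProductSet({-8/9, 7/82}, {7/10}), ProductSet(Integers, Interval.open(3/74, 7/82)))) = Union(ProductSet({-8/9, 7/82}, {7/10}), ProductSet(Integers, Interval(3/74, 7/82)))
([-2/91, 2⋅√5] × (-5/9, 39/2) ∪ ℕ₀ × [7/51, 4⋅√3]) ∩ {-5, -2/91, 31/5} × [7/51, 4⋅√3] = {-2/91} × [7/51, 4⋅√3]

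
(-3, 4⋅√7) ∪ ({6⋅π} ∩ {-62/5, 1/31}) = (-3, 4⋅√7)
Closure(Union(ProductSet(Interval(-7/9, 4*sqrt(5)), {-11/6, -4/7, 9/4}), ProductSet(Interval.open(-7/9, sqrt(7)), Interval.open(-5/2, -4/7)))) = Union(ProductSet({-7/9, sqrt(7)}, Interval(-5/2, -4/7)), ProductSet(Interval(-7/9, 4*sqrt(5)), {-11/6, -4/7, 9/4}), ProductSet(Interval(-7/9, sqrt(7)), {-5/2, -4/7}), ProductSet(Interval.open(-7/9, sqrt(7)), Interval.open(-5/2, -4/7)))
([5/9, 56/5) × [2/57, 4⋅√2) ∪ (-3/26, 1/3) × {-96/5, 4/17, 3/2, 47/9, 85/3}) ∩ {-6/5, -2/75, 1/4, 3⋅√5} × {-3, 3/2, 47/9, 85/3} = ({-2/75, 1/4} × {3/2, 47/9, 85/3}) ∪ ({3⋅√5} × {3/2, 47/9})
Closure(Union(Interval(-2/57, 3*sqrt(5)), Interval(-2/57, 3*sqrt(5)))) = Interval(-2/57, 3*sqrt(5))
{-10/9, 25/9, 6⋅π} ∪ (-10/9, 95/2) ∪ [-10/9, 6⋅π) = [-10/9, 95/2)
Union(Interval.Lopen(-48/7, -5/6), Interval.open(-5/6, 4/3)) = Interval.open(-48/7, 4/3)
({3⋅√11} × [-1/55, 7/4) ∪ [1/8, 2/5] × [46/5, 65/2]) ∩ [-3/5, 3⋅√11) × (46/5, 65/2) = [1/8, 2/5] × (46/5, 65/2)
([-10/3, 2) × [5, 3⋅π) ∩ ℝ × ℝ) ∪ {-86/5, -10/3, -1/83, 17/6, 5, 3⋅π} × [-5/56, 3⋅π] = ([-10/3, 2) × [5, 3⋅π)) ∪ ({-86/5, -10/3, -1/83, 17/6, 5, 3⋅π} × [-5/56, 3⋅π])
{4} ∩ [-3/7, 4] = {4}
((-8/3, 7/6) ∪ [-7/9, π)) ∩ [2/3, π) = [2/3, π)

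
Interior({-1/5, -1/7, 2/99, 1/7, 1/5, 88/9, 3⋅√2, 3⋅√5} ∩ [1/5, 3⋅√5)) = ∅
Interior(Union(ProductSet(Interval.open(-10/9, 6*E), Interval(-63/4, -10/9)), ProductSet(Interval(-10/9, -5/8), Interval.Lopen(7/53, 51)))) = Union(ProductSet(Interval.open(-10/9, -5/8), Interval.open(7/53, 51)), ProductSet(Interval.open(-10/9, 6*E), Interval.open(-63/4, -10/9)))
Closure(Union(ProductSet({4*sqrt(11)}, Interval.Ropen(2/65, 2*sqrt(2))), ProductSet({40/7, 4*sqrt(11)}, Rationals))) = ProductSet({40/7, 4*sqrt(11)}, Reals)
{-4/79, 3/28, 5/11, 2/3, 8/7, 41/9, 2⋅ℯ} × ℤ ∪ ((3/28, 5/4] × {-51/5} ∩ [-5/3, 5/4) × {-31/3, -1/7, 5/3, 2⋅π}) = {-4/79, 3/28, 5/11, 2/3, 8/7, 41/9, 2⋅ℯ} × ℤ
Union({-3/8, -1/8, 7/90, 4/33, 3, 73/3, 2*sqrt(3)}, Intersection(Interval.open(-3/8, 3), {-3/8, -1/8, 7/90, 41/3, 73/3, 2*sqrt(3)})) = {-3/8, -1/8, 7/90, 4/33, 3, 73/3, 2*sqrt(3)}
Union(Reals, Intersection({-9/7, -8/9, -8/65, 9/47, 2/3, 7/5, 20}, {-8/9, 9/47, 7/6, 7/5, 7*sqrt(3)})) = Reals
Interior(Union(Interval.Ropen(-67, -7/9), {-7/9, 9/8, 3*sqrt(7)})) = Interval.open(-67, -7/9)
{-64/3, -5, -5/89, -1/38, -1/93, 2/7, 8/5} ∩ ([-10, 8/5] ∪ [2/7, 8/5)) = {-5, -5/89, -1/38, -1/93, 2/7, 8/5}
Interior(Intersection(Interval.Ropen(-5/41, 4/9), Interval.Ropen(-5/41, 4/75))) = Interval.open(-5/41, 4/75)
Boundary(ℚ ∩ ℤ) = ℤ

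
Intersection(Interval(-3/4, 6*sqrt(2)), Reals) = Interval(-3/4, 6*sqrt(2))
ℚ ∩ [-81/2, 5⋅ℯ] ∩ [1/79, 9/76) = ℚ ∩ [1/79, 9/76)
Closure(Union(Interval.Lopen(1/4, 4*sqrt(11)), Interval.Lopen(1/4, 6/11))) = Interval(1/4, 4*sqrt(11))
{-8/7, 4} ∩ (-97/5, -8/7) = ∅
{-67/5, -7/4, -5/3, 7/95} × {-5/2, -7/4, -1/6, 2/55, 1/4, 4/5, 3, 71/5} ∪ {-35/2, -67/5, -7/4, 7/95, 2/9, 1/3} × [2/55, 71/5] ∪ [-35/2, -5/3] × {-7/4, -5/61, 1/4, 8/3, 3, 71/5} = ({-35/2, -67/5, -7/4, 7/95, 2/9, 1/3} × [2/55, 71/5]) ∪ ([-35/2, -5/3] × {-7/4, -5/61, 1/4, 8/3, 3, 71/5}) ∪ ({-67/5, -7/4, -5/3, 7/95} × {-5/2, -7/4, -1/6, 2/55, 1/4, 4/5, 3, 71/5})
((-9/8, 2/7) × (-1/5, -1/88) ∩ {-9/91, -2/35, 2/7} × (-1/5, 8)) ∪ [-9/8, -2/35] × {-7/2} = ([-9/8, -2/35] × {-7/2}) ∪ ({-9/91, -2/35} × (-1/5, -1/88))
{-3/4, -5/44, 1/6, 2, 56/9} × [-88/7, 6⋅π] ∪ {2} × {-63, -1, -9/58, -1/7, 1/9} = ({2} × {-63, -1, -9/58, -1/7, 1/9}) ∪ ({-3/4, -5/44, 1/6, 2, 56/9} × [-88/7, 6⋅π])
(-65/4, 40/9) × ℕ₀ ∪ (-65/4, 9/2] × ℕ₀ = (-65/4, 9/2] × ℕ₀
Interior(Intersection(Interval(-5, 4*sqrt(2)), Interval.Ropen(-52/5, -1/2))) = Interval.open(-5, -1/2)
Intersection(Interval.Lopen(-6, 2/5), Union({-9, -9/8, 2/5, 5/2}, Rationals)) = Intersection(Interval.Lopen(-6, 2/5), Rationals)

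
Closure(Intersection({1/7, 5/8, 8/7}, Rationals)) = {1/7, 5/8, 8/7}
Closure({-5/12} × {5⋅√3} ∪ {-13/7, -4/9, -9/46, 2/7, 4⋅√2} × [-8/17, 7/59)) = ({-5/12} × {5⋅√3}) ∪ ({-13/7, -4/9, -9/46, 2/7, 4⋅√2} × [-8/17, 7/59])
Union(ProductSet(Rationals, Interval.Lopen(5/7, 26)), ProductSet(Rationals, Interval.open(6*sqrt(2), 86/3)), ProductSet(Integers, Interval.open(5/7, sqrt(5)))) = ProductSet(Rationals, Interval.open(5/7, 86/3))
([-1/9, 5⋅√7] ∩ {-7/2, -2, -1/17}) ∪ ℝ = ℝ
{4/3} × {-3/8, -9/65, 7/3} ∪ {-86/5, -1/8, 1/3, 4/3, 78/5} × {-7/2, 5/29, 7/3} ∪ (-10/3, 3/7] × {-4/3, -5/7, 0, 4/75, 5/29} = ({4/3} × {-3/8, -9/65, 7/3}) ∪ ({-86/5, -1/8, 1/3, 4/3, 78/5} × {-7/2, 5/29, 7/3}) ∪ ((-10/3, 3/7] × {-4/3, -5/7, 0, 4/75, 5/29})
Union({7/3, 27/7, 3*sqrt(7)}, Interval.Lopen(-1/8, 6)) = Union({3*sqrt(7)}, Interval.Lopen(-1/8, 6))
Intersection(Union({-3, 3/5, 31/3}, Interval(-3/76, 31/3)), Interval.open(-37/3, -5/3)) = {-3}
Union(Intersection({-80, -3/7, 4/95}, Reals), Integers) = Union({-3/7, 4/95}, Integers)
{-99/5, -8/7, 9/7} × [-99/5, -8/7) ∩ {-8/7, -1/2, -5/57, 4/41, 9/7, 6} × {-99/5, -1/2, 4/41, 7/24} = {-8/7, 9/7} × {-99/5}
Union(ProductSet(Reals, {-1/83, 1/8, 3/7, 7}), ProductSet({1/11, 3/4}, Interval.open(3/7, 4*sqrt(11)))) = Union(ProductSet({1/11, 3/4}, Interval.open(3/7, 4*sqrt(11))), ProductSet(Reals, {-1/83, 1/8, 3/7, 7}))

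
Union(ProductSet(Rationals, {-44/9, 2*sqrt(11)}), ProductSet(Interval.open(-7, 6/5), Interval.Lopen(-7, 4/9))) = Union(ProductSet(Interval.open(-7, 6/5), Interval.Lopen(-7, 4/9)), ProductSet(Rationals, {-44/9, 2*sqrt(11)}))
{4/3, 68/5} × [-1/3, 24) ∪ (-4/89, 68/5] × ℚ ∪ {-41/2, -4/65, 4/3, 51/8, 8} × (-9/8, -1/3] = ((-4/89, 68/5] × ℚ) ∪ ({4/3, 68/5} × [-1/3, 24)) ∪ ({-41/2, -4/65, 4/3, 51/8, 8} × (-9/8, -1/3])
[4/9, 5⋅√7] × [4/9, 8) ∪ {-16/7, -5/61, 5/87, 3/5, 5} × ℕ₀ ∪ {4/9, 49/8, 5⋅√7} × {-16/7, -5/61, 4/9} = ({-16/7, -5/61, 5/87, 3/5, 5} × ℕ₀) ∪ ({4/9, 49/8, 5⋅√7} × {-16/7, -5/61, 4/9}) ∪ ([4/9, 5⋅√7] × [4/9, 8))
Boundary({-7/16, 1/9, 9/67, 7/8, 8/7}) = {-7/16, 1/9, 9/67, 7/8, 8/7}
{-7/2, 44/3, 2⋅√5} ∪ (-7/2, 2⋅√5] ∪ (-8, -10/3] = (-8, 2⋅√5] ∪ {44/3}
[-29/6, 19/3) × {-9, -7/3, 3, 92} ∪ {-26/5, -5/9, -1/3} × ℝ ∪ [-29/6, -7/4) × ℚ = ({-26/5, -5/9, -1/3} × ℝ) ∪ ([-29/6, -7/4) × ℚ) ∪ ([-29/6, 19/3) × {-9, -7/3, 3, 92})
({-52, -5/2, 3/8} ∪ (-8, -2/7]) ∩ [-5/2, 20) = [-5/2, -2/7] ∪ {3/8}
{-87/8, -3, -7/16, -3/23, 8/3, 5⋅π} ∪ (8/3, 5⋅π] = {-87/8, -3, -7/16, -3/23} ∪ [8/3, 5⋅π]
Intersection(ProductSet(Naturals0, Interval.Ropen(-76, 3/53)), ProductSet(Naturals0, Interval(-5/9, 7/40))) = ProductSet(Naturals0, Interval.Ropen(-5/9, 3/53))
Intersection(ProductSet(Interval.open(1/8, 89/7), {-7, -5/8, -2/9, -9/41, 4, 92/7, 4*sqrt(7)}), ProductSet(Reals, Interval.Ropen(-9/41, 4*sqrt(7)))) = ProductSet(Interval.open(1/8, 89/7), {-9/41, 4})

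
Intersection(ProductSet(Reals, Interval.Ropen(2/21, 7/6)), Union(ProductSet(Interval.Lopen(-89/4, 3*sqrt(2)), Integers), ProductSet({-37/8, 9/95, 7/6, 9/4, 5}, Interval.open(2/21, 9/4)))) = Union(ProductSet({-37/8, 9/95, 7/6, 9/4, 5}, Interval.open(2/21, 7/6)), ProductSet(Interval.Lopen(-89/4, 3*sqrt(2)), Range(1, 2, 1)))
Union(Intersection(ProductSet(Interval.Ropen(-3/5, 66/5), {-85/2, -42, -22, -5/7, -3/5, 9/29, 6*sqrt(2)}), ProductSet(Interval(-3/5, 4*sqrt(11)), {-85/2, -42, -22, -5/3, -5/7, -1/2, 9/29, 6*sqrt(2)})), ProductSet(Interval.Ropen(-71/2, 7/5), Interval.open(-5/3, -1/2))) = Union(ProductSet(Interval.Ropen(-71/2, 7/5), Interval.open(-5/3, -1/2)), ProductSet(Interval.Ropen(-3/5, 66/5), {-85/2, -42, -22, -5/7, 9/29, 6*sqrt(2)}))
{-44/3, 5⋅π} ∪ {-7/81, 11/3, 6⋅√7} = {-44/3, -7/81, 11/3, 6⋅√7, 5⋅π}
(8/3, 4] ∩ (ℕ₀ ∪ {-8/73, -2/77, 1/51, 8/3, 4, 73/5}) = {3, 4}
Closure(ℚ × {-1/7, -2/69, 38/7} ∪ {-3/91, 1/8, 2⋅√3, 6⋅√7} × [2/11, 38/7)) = (ℝ × {-1/7, -2/69, 38/7}) ∪ ({-3/91, 1/8, 2⋅√3, 6⋅√7} × [2/11, 38/7])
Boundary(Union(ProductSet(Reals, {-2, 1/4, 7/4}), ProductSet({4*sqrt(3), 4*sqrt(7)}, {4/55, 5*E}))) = Union(ProductSet({4*sqrt(3), 4*sqrt(7)}, {4/55, 5*E}), ProductSet(Reals, {-2, 1/4, 7/4}))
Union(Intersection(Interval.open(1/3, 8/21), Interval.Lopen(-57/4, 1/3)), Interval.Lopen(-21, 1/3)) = Interval.Lopen(-21, 1/3)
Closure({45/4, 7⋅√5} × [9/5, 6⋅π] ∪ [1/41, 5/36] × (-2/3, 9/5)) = ([1/41, 5/36] × [-2/3, 9/5]) ∪ ({45/4, 7⋅√5} × [9/5, 6⋅π])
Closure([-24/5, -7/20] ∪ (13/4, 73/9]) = [-24/5, -7/20] ∪ [13/4, 73/9]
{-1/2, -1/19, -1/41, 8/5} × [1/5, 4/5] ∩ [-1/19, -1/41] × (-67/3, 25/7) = {-1/19, -1/41} × [1/5, 4/5]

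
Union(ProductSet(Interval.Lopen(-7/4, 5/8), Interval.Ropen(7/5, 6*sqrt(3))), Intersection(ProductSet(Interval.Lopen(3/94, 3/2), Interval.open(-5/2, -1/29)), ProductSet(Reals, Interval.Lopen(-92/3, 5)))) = Union(ProductSet(Interval.Lopen(-7/4, 5/8), Interval.Ropen(7/5, 6*sqrt(3))), ProductSet(Interval.Lopen(3/94, 3/2), Interval.open(-5/2, -1/29)))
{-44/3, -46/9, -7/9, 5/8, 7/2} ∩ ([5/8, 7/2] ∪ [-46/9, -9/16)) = {-46/9, -7/9, 5/8, 7/2}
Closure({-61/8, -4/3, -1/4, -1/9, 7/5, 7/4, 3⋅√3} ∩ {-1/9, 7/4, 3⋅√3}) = {-1/9, 7/4, 3⋅√3}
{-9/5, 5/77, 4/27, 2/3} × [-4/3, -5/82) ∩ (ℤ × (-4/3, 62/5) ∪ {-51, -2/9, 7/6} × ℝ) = ∅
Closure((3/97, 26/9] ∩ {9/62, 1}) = {9/62, 1}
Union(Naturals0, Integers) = Integers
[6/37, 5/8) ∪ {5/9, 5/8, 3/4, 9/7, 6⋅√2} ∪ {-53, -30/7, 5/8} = {-53, -30/7, 3/4, 9/7, 6⋅√2} ∪ [6/37, 5/8]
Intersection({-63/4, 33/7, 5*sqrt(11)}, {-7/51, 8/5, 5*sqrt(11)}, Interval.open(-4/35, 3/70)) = EmptySet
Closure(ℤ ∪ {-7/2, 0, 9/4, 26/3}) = ℤ ∪ {-7/2, 9/4, 26/3}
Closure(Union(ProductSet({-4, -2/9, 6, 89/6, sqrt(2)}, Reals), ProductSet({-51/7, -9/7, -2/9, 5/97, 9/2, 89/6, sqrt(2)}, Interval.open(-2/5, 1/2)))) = Union(ProductSet({-4, -2/9, 6, 89/6, sqrt(2)}, Reals), ProductSet({-51/7, -9/7, -2/9, 5/97, 9/2, 89/6, sqrt(2)}, Interval(-2/5, 1/2)))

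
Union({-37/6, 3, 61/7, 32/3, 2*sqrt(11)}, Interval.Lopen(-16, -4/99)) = Union({3, 61/7, 32/3, 2*sqrt(11)}, Interval.Lopen(-16, -4/99))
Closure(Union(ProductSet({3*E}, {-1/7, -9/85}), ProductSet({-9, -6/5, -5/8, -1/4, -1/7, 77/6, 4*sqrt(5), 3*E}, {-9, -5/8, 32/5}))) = Union(ProductSet({3*E}, {-1/7, -9/85}), ProductSet({-9, -6/5, -5/8, -1/4, -1/7, 77/6, 4*sqrt(5), 3*E}, {-9, -5/8, 32/5}))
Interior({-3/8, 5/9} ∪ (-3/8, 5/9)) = (-3/8, 5/9)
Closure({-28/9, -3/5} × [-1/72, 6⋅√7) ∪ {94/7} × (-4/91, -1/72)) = ({94/7} × [-4/91, -1/72]) ∪ ({-28/9, -3/5} × [-1/72, 6⋅√7])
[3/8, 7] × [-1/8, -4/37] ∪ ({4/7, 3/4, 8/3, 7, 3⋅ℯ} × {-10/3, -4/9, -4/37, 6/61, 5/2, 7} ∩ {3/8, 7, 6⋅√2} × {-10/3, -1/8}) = ({7} × {-10/3}) ∪ ([3/8, 7] × [-1/8, -4/37])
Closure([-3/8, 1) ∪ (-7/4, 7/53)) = [-7/4, 1]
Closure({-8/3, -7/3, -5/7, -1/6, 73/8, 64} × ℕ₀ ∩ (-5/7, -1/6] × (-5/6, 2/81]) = {-1/6} × {0}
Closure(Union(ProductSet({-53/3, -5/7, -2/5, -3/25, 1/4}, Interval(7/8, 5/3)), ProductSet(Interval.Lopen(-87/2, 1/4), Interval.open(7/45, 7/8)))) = Union(ProductSet({-87/2, 1/4}, Interval(7/45, 7/8)), ProductSet({-53/3, -5/7, -2/5, -3/25, 1/4}, Interval(7/8, 5/3)), ProductSet(Interval(-87/2, 1/4), {7/45, 7/8}), ProductSet(Interval.Lopen(-87/2, 1/4), Interval.open(7/45, 7/8)))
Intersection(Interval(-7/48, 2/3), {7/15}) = {7/15}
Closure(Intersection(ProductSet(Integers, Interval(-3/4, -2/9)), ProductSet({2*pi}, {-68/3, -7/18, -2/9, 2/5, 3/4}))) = EmptySet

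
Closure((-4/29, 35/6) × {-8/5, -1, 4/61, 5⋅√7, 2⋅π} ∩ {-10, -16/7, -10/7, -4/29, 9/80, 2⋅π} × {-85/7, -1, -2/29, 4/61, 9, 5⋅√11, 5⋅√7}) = {9/80} × {-1, 4/61, 5⋅√7}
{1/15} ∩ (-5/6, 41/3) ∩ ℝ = {1/15}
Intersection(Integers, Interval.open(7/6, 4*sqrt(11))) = Range(2, 14, 1)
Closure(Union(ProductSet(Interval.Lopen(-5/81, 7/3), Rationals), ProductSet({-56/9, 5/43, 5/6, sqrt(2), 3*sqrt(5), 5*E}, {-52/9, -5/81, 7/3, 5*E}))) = Union(ProductSet({-56/9, 5/43, 5/6, sqrt(2), 3*sqrt(5), 5*E}, {-52/9, -5/81, 7/3, 5*E}), ProductSet(Interval(-5/81, 7/3), Reals))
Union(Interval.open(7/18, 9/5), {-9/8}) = Union({-9/8}, Interval.open(7/18, 9/5))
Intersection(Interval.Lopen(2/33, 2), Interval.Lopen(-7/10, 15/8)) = Interval.Lopen(2/33, 15/8)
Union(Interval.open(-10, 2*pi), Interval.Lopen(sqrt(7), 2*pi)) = Interval.Lopen(-10, 2*pi)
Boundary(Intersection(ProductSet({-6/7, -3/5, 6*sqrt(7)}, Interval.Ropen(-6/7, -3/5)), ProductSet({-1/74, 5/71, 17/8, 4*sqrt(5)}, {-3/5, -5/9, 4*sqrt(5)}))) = EmptySet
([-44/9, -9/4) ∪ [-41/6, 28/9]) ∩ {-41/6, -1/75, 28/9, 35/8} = {-41/6, -1/75, 28/9}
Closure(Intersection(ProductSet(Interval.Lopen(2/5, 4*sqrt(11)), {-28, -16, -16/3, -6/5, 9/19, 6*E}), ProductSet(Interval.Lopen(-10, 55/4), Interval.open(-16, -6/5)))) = ProductSet(Interval(2/5, 4*sqrt(11)), {-16/3})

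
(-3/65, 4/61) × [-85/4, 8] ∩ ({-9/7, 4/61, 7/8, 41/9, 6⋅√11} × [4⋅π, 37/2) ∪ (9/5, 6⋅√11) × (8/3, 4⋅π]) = ∅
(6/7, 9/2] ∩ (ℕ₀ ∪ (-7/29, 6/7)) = {1, 2, 3, 4}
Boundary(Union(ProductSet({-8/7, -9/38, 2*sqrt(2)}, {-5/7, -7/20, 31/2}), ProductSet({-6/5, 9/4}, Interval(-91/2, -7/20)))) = Union(ProductSet({-6/5, 9/4}, Interval(-91/2, -7/20)), ProductSet({-8/7, -9/38, 2*sqrt(2)}, {-5/7, -7/20, 31/2}))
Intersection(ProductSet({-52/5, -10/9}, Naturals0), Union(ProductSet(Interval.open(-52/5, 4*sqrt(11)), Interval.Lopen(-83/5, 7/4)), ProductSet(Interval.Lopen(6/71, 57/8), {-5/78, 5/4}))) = ProductSet({-10/9}, Range(0, 2, 1))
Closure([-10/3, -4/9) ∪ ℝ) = (-∞, ∞)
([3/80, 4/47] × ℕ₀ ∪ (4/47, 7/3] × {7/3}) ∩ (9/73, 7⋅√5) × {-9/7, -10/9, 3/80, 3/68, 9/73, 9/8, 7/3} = (9/73, 7/3] × {7/3}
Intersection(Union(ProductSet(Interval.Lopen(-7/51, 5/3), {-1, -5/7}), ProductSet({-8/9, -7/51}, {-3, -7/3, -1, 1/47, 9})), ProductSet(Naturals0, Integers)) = ProductSet(Range(0, 2, 1), {-1})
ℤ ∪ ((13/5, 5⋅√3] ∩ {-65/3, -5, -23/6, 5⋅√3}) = ℤ ∪ {5⋅√3}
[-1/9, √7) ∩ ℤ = {0, 1, 2}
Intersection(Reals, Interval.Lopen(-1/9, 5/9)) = Interval.Lopen(-1/9, 5/9)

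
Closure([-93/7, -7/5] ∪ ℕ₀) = [-93/7, -7/5] ∪ ℕ₀ ∪ (ℕ₀ \ (-93/7, -7/5))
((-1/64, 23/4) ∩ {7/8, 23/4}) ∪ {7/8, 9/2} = {7/8, 9/2}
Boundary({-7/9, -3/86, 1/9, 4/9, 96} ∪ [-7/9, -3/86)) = {-7/9, -3/86, 1/9, 4/9, 96}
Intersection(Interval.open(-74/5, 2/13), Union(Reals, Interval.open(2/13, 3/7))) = Interval.open(-74/5, 2/13)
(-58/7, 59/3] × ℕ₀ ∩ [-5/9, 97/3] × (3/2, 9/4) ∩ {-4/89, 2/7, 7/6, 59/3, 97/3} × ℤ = {-4/89, 2/7, 7/6, 59/3} × {2}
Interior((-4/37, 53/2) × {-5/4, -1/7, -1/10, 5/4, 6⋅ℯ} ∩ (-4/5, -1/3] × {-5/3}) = ∅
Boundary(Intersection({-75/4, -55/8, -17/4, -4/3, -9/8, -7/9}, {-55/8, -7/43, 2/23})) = {-55/8}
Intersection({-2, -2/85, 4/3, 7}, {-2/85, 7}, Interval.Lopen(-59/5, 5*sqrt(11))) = {-2/85, 7}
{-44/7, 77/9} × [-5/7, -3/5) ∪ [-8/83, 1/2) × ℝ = ([-8/83, 1/2) × ℝ) ∪ ({-44/7, 77/9} × [-5/7, -3/5))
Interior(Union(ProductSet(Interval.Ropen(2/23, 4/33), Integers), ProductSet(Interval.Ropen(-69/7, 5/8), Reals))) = ProductSet(Interval.open(-69/7, 5/8), Reals)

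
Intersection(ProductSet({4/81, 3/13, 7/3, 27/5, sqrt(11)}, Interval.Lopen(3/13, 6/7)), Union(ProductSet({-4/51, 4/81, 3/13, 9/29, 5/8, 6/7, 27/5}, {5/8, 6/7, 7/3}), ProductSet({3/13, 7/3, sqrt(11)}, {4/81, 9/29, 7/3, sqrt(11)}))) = Union(ProductSet({4/81, 3/13, 27/5}, {5/8, 6/7}), ProductSet({3/13, 7/3, sqrt(11)}, {9/29}))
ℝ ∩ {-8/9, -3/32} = {-8/9, -3/32}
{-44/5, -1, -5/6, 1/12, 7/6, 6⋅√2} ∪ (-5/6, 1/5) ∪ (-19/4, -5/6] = {-44/5, 7/6, 6⋅√2} ∪ (-19/4, 1/5)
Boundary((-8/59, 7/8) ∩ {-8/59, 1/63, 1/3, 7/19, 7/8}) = {1/63, 1/3, 7/19}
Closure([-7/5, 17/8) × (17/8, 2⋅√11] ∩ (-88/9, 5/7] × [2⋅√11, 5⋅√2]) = [-7/5, 5/7] × {2⋅√11}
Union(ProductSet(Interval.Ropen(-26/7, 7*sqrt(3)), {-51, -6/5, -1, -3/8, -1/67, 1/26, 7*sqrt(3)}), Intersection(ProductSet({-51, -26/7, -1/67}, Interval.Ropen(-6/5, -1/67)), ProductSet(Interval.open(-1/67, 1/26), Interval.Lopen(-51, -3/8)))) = ProductSet(Interval.Ropen(-26/7, 7*sqrt(3)), {-51, -6/5, -1, -3/8, -1/67, 1/26, 7*sqrt(3)})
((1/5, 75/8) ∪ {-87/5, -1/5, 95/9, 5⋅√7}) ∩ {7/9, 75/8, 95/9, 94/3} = {7/9, 95/9}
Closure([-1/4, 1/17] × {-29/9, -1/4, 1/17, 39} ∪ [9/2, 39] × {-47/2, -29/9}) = ([9/2, 39] × {-47/2, -29/9}) ∪ ([-1/4, 1/17] × {-29/9, -1/4, 1/17, 39})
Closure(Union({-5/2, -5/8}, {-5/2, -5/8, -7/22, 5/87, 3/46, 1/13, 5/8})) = {-5/2, -5/8, -7/22, 5/87, 3/46, 1/13, 5/8}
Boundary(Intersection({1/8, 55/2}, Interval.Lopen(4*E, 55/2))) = {55/2}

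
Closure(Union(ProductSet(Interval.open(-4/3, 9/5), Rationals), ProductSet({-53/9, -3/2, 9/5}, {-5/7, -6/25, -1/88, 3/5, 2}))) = Union(ProductSet({-53/9, -3/2, 9/5}, {-5/7, -6/25, -1/88, 3/5, 2}), ProductSet(Interval(-4/3, 9/5), Reals))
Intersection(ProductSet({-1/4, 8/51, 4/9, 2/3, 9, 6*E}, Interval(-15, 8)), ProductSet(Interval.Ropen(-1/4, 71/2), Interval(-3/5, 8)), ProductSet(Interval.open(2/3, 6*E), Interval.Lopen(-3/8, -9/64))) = ProductSet({9}, Interval.Lopen(-3/8, -9/64))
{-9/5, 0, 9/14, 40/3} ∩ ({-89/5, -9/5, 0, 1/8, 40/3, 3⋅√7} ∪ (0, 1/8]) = {-9/5, 0, 40/3}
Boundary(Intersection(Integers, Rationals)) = Integers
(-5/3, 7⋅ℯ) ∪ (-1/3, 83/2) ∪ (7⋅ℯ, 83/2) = (-5/3, 83/2)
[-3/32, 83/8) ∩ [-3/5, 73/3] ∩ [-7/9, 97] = [-3/32, 83/8)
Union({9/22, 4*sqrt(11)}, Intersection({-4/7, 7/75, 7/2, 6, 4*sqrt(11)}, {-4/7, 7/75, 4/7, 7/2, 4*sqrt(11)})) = {-4/7, 7/75, 9/22, 7/2, 4*sqrt(11)}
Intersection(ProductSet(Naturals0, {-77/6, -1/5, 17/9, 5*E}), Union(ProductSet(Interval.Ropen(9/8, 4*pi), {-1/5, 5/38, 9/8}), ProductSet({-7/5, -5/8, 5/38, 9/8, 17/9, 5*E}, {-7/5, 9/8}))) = ProductSet(Range(2, 13, 1), {-1/5})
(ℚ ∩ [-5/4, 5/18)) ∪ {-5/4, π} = {π} ∪ (ℚ ∩ [-5/4, 5/18))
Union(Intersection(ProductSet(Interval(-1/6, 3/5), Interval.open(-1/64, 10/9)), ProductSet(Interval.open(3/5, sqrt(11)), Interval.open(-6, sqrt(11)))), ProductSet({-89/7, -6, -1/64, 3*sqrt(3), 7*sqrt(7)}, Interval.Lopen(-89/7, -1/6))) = ProductSet({-89/7, -6, -1/64, 3*sqrt(3), 7*sqrt(7)}, Interval.Lopen(-89/7, -1/6))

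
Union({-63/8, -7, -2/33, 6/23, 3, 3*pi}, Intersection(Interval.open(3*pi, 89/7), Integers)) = Union({-63/8, -7, -2/33, 6/23, 3, 3*pi}, Range(10, 13, 1))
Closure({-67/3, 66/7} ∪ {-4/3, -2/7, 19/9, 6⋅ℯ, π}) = {-67/3, -4/3, -2/7, 19/9, 66/7, 6⋅ℯ, π}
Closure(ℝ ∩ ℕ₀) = ℕ₀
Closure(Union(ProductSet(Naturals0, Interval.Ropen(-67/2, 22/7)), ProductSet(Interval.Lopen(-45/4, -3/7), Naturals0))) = Union(ProductSet(Interval(-45/4, -3/7), Naturals0), ProductSet(Naturals0, Interval(-67/2, 22/7)))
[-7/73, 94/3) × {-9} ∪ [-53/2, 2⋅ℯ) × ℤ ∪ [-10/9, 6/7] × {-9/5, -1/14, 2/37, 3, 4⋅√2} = ([-7/73, 94/3) × {-9}) ∪ ([-53/2, 2⋅ℯ) × ℤ) ∪ ([-10/9, 6/7] × {-9/5, -1/14, 2/37, 3, 4⋅√2})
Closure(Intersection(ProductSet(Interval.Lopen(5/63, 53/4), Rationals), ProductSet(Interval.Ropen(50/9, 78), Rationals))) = ProductSet(Interval(50/9, 53/4), Reals)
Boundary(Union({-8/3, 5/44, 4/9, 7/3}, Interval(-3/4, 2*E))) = {-8/3, -3/4, 2*E}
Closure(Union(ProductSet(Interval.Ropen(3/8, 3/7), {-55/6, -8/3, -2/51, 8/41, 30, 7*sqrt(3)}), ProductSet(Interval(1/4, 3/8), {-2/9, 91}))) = Union(ProductSet(Interval(1/4, 3/8), {-2/9, 91}), ProductSet(Interval(3/8, 3/7), {-55/6, -8/3, -2/51, 8/41, 30, 7*sqrt(3)}))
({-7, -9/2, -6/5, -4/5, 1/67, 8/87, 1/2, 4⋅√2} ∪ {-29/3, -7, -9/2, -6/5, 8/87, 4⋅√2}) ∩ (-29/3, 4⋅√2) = {-7, -9/2, -6/5, -4/5, 1/67, 8/87, 1/2}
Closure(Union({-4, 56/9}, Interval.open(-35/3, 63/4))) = Interval(-35/3, 63/4)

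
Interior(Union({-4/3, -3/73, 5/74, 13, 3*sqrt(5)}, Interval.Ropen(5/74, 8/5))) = Interval.open(5/74, 8/5)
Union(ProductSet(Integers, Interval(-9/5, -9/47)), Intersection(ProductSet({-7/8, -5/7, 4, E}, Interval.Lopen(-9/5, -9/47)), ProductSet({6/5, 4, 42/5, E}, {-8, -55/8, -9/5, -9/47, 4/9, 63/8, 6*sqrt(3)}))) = Union(ProductSet({4, E}, {-9/47}), ProductSet(Integers, Interval(-9/5, -9/47)))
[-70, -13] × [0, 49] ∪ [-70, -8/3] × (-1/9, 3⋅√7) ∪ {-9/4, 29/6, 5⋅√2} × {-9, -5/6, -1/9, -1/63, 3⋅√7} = ([-70, -13] × [0, 49]) ∪ ([-70, -8/3] × (-1/9, 3⋅√7)) ∪ ({-9/4, 29/6, 5⋅√2} × {-9, -5/6, -1/9, -1/63, 3⋅√7})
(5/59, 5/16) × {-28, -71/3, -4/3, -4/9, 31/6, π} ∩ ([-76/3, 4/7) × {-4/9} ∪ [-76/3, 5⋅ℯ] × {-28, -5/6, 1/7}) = (5/59, 5/16) × {-28, -4/9}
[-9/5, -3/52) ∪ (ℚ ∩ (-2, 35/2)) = [-9/5, -3/52] ∪ (ℚ ∩ (-2, 35/2))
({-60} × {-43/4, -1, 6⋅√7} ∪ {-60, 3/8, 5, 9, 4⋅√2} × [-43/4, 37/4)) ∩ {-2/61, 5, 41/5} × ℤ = {5} × {-10, -9, …, 9}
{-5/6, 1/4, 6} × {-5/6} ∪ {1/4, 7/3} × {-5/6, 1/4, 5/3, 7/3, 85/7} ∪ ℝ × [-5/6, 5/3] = (ℝ × [-5/6, 5/3]) ∪ ({1/4, 7/3} × {-5/6, 1/4, 5/3, 7/3, 85/7})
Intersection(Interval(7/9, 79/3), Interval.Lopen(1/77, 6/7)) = Interval(7/9, 6/7)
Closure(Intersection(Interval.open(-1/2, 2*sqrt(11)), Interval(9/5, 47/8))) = Interval(9/5, 47/8)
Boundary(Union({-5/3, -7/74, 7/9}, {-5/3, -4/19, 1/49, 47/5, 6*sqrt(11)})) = {-5/3, -4/19, -7/74, 1/49, 7/9, 47/5, 6*sqrt(11)}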